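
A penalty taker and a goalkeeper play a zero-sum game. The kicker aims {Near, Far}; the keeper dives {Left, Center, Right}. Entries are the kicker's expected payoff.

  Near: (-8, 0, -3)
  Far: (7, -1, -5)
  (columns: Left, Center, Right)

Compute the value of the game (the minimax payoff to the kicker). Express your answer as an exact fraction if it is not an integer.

Row minima: Near → -8, Far → -5; maximin = -5.
Column maxima: Left → 7, Center → 0, Right → -3; minimax = -3.
-5 ≠ -3, so there is no saddle point; optimal play is mixed.
Center is strictly dominated by Right (it gives the kicker strictly more in every row), so the keeper never plays it.
On the remaining 2×2 (Near, Far vs Left, Right):
Let the kicker play Near with probability p. Expected payoff against Left: (-8)p + 7(1−p) = −15p + 7; against Right: (-3)p + (-5)(1−p) = 2p − 5.
Setting these equal: −15p + 7 = 2p − 5 ⇒ −17p = -12 ⇒ p = 12/17, and the value is (-15)·(12/17) + 7 = -61/17.
For the keeper: with q = P(Left), equating Near's and Far's payoffs gives −5q − 3 = 12q − 5 ⇒ q = 2/17.

-61/17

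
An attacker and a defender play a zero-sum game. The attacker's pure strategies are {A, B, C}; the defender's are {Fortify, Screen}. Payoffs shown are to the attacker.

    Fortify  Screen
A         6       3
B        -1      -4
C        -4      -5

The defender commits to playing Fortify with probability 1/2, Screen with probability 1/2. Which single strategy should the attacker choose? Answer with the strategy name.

Expected payoff of A: (1/2)·6 + (1/2)·3 = 9/2.
Expected payoff of B: (1/2)·(-1) + (1/2)·(-4) = -5/2.
Expected payoff of C: (1/2)·(-4) + (1/2)·(-5) = -9/2.
The largest is 9/2, so the attacker's best response is A.

A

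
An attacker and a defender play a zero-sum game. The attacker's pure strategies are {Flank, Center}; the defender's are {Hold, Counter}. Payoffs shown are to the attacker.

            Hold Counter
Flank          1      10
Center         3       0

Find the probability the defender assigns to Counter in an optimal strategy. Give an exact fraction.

Row minima: Flank → 1, Center → 0; maximin = 1.
Column maxima: Hold → 3, Counter → 10; minimax = 3.
1 ≠ 3, so there is no saddle point; optimal play is mixed.
Let the attacker play Flank with probability p. Expected payoff against Hold: 1p + 3(1−p) = −2p + 3; against Counter: 10p + 0(1−p) = 10p.
Setting these equal: −2p + 3 = 10p ⇒ −12p = -3 ⇒ p = 1/4, and the value is (-2)·(1/4) + 3 = 5/2.
For the defender: with q = P(Hold), equating Flank's and Center's payoffs gives −9q + 10 = 3q ⇒ q = 5/6.

1/6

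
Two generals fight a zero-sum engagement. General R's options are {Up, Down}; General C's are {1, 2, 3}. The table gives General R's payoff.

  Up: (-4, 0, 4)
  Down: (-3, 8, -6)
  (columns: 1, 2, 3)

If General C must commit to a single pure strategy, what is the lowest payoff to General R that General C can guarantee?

-3

Column maxima: 1 → -3, 2 → 8, 3 → 4.
The smallest of these is -3.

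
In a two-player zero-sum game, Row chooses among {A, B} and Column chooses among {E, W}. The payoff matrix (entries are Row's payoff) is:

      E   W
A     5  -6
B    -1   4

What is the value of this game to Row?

Row minima: A → -6, B → -1; maximin = -1.
Column maxima: E → 5, W → 4; minimax = 4.
-1 ≠ 4, so there is no saddle point; optimal play is mixed.
Let Row play A with probability p. Expected payoff against E: 5p + (-1)(1−p) = 6p − 1; against W: (-6)p + 4(1−p) = −10p + 4.
Setting these equal: 6p − 1 = −10p + 4 ⇒ 16p = 5 ⇒ p = 5/16, and the value is (6)·(5/16) − 1 = 7/8.
For Column: with q = P(E), equating A's and B's payoffs gives 11q − 6 = −5q + 4 ⇒ q = 5/8.

7/8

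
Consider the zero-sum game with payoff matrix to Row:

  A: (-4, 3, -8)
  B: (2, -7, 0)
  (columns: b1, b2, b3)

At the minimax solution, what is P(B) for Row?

11/18

Row minima: A → -8, B → -7; maximin = -7.
Column maxima: b1 → 2, b2 → 3, b3 → 0; minimax = 0.
-7 ≠ 0, so there is no saddle point; optimal play is mixed.
b1 is strictly dominated by b3 (it gives Row strictly more in every row), so Column never plays it.
On the remaining 2×2 (A, B vs b2, b3):
Let Row play A with probability p. Expected payoff against b2: 3p + (-7)(1−p) = 10p − 7; against b3: (-8)p + 0(1−p) = −8p.
Setting these equal: 10p − 7 = −8p ⇒ 18p = 7 ⇒ p = 7/18, and the value is (10)·(7/18) − 7 = -28/9.
For Column: with q = P(b2), equating A's and B's payoffs gives 11q − 8 = −7q ⇒ q = 4/9.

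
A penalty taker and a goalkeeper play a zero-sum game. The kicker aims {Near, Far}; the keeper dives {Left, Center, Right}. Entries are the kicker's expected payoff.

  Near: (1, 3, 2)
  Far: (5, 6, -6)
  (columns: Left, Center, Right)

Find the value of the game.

Row minima: Near → 1, Far → -6; maximin = 1.
Column maxima: Left → 5, Center → 6, Right → 2; minimax = 2.
1 ≠ 2, so there is no saddle point; optimal play is mixed.
Center is strictly dominated by Left (it gives the kicker strictly more in every row), so the keeper never plays it.
On the remaining 2×2 (Near, Far vs Left, Right):
Let the kicker play Near with probability p. Expected payoff against Left: 1p + 5(1−p) = −4p + 5; against Right: 2p + (-6)(1−p) = 8p − 6.
Setting these equal: −4p + 5 = 8p − 6 ⇒ −12p = -11 ⇒ p = 11/12, and the value is (-4)·(11/12) + 5 = 4/3.
For the keeper: with q = P(Left), equating Near's and Far's payoffs gives −q + 2 = 11q − 6 ⇒ q = 2/3.

4/3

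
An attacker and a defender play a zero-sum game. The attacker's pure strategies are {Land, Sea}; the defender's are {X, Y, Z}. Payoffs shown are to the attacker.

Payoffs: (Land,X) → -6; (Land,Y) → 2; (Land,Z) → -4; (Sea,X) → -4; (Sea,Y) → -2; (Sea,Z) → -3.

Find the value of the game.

-4

Row minima: Land → -6, Sea → -4; maximin = -4.
Column maxima: X → -4, Y → 2, Z → -3; minimax = -4.
Since maximin = minimax = -4, there is a saddle point and the value is -4.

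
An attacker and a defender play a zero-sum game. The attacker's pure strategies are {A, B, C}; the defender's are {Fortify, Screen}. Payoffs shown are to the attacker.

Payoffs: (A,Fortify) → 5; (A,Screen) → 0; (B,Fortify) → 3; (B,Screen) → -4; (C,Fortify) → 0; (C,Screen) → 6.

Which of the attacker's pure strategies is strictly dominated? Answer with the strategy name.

B

A gives a strictly higher payoff than B against every column: 5 > 3, 0 > -4.
So B is strictly dominated and the attacker never plays it.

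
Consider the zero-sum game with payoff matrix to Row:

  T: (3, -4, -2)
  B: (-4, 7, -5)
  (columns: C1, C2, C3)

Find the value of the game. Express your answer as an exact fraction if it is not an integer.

Row minima: T → -4, B → -5; maximin = -4.
Column maxima: C1 → 3, C2 → 7, C3 → -2; minimax = -2.
-4 ≠ -2, so there is no saddle point; optimal play is mixed.
C1 is strictly dominated by C3 (it gives Row strictly more in every row), so Column never plays it.
On the remaining 2×2 (T, B vs C2, C3):
Let Row play T with probability p. Expected payoff against C2: (-4)p + 7(1−p) = −11p + 7; against C3: (-2)p + (-5)(1−p) = 3p − 5.
Setting these equal: −11p + 7 = 3p − 5 ⇒ −14p = -12 ⇒ p = 6/7, and the value is (-11)·(6/7) + 7 = -17/7.
For Column: with q = P(C2), equating T's and B's payoffs gives −2q − 2 = 12q − 5 ⇒ q = 3/14.

-17/7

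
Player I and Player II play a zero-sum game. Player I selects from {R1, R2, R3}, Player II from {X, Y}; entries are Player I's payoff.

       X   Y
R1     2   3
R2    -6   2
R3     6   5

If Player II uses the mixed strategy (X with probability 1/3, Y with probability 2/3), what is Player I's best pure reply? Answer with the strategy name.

Expected payoff of R1: (1/3)·2 + (2/3)·3 = 8/3.
Expected payoff of R2: (1/3)·(-6) + (2/3)·2 = -2/3.
Expected payoff of R3: (1/3)·6 + (2/3)·5 = 16/3.
The largest is 16/3, so Player I's best response is R3.

R3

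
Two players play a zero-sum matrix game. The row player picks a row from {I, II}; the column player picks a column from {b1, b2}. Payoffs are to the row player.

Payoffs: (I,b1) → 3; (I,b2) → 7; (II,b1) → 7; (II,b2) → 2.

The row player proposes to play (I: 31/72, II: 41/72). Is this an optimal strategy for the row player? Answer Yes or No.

No

Against b1 this mix gives (31/72)·3 + (41/72)·7 = 95/18.
Against b2 this mix gives (31/72)·7 + (41/72)·2 = 299/72.
The column player will play b2, holding the row player to 299/72. Shifting weight toward the row that does better against b2 would raise this floor (the equalizing mix achieves 43/9 against both b2 and b1), so the proposed strategy is not optimal.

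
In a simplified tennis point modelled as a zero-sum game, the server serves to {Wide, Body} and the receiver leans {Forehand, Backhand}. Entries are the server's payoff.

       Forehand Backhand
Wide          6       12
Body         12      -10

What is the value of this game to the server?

Row minima: Wide → 6, Body → -10; maximin = 6.
Column maxima: Forehand → 12, Backhand → 12; minimax = 12.
6 ≠ 12, so there is no saddle point; optimal play is mixed.
Let the server play Wide with probability p. Expected payoff against Forehand: 6p + 12(1−p) = −6p + 12; against Backhand: 12p + (-10)(1−p) = 22p − 10.
Setting these equal: −6p + 12 = 22p − 10 ⇒ −28p = -22 ⇒ p = 11/14, and the value is (-6)·(11/14) + 12 = 51/7.
For the receiver: with q = P(Forehand), equating Wide's and Body's payoffs gives −6q + 12 = 22q − 10 ⇒ q = 11/14.

51/7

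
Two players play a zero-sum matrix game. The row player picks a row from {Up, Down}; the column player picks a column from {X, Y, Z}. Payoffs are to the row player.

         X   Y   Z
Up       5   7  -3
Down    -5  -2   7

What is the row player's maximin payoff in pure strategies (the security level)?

-3

Row minima: Up → -3, Down → -5.
The best of these is -3.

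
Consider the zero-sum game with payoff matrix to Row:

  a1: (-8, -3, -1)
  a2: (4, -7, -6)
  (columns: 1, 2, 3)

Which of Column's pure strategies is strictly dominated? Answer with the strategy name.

3

2 holds Row's payoff strictly below 3 in every row: -3 < -1, -7 < -6.
So 3 is strictly dominated for Column.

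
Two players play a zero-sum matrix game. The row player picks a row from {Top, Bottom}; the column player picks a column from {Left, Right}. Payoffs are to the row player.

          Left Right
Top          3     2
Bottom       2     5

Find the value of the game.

Row minima: Top → 2, Bottom → 2; maximin = 2.
Column maxima: Left → 3, Right → 5; minimax = 3.
2 ≠ 3, so there is no saddle point; optimal play is mixed.
Let the row player play Top with probability p. Expected payoff against Left: 3p + 2(1−p) = p + 2; against Right: 2p + 5(1−p) = −3p + 5.
Setting these equal: p + 2 = −3p + 5 ⇒ 4p = 3 ⇒ p = 3/4, and the value is (1)·(3/4) + 2 = 11/4.
For the column player: with q = P(Left), equating Top's and Bottom's payoffs gives q + 2 = −3q + 5 ⇒ q = 3/4.

11/4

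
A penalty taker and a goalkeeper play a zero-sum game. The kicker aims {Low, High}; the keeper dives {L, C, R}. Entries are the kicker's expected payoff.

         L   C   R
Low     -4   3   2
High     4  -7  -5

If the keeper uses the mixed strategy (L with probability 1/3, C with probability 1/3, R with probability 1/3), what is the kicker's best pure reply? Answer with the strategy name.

Low

Expected payoff of Low: (1/3)·(-4) + (1/3)·3 + (1/3)·2 = 1/3.
Expected payoff of High: (1/3)·4 + (1/3)·(-7) + (1/3)·(-5) = -8/3.
The largest is 1/3, so the kicker's best response is Low.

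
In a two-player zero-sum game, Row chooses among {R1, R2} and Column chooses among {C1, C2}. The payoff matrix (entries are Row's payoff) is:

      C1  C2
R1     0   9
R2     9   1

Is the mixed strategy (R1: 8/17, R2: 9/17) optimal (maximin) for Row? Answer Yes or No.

Against C1 this mix gives (8/17)·0 + (9/17)·9 = 81/17.
Against C2 this mix gives (8/17)·9 + (9/17)·1 = 81/17.
All of Column's active replies (C1, C2) yield 81/17, and no column does worse for Row. The mix makes Column indifferent and guarantees 81/17, so it is optimal.

Yes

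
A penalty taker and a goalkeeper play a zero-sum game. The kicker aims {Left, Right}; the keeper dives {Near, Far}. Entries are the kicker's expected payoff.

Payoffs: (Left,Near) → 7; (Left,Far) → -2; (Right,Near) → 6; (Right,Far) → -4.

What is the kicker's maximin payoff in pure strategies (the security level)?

-2

Row minima: Left → -2, Right → -4.
The best of these is -2.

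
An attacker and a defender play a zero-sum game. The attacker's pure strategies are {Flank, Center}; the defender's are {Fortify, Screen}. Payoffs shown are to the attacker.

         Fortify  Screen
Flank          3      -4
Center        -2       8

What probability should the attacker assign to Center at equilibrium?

Row minima: Flank → -4, Center → -2; maximin = -2.
Column maxima: Fortify → 3, Screen → 8; minimax = 3.
-2 ≠ 3, so there is no saddle point; optimal play is mixed.
Let the attacker play Flank with probability p. Expected payoff against Fortify: 3p + (-2)(1−p) = 5p − 2; against Screen: (-4)p + 8(1−p) = −12p + 8.
Setting these equal: 5p − 2 = −12p + 8 ⇒ 17p = 10 ⇒ p = 10/17, and the value is (5)·(10/17) − 2 = 16/17.
For the defender: with q = P(Fortify), equating Flank's and Center's payoffs gives 7q − 4 = −10q + 8 ⇒ q = 12/17.

7/17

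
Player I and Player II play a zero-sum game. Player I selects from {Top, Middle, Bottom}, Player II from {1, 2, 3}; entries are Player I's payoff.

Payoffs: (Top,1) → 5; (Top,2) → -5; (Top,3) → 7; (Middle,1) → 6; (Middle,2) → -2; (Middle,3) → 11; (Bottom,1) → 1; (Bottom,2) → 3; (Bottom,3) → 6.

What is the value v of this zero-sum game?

2

Row minima: Top → -5, Middle → -2, Bottom → 1; maximin = 1.
Column maxima: 1 → 6, 2 → 3, 3 → 11; minimax = 3.
1 ≠ 3, so there is no saddle point; optimal play is mixed.
Top is strictly dominated by Middle, so Player I never plays it.
3 is strictly dominated by 1 (it gives Player I strictly more in every row), so Player II never plays it.
On the remaining 2×2 (Middle, Bottom vs 1, 2):
Let Player I play Middle with probability p. Expected payoff against 1: 6p + 1(1−p) = 5p + 1; against 2: (-2)p + 3(1−p) = −5p + 3.
Setting these equal: 5p + 1 = −5p + 3 ⇒ 10p = 2 ⇒ p = 1/5, and the value is (5)·(1/5) + 1 = 2.
For Player II: with q = P(1), equating Middle's and Bottom's payoffs gives 8q − 2 = −2q + 3 ⇒ q = 1/2.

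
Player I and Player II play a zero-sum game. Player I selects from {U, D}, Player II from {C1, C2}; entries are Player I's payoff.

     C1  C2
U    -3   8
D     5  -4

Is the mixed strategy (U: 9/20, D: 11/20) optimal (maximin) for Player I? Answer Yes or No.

Against C1 this mix gives (9/20)·(-3) + (11/20)·5 = 7/5.
Against C2 this mix gives (9/20)·8 + (11/20)·(-4) = 7/5.
All of Player II's active replies (C1, C2) yield 7/5, and no column does worse for Player I. The mix makes Player II indifferent and guarantees 7/5, so it is optimal.

Yes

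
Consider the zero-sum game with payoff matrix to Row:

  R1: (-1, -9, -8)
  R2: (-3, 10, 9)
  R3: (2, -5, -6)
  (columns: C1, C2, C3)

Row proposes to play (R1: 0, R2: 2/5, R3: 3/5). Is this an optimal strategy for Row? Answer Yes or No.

Yes

Against C1 this mix gives (2/5)·(-3) + (3/5)·2 = 0.
Against C2 this mix gives (2/5)·10 + (3/5)·(-5) = 1.
Against C3 this mix gives (2/5)·9 + (3/5)·(-6) = 0.
All of Column's active replies (C1, C3) yield 0, and no column does worse for Row. The mix makes Column indifferent and guarantees 0, so it is optimal.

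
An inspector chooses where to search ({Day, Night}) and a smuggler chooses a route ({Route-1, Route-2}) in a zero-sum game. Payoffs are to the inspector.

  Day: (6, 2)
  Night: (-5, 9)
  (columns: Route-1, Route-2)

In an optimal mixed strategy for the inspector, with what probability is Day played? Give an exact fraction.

7/9

Row minima: Day → 2, Night → -5; maximin = 2.
Column maxima: Route-1 → 6, Route-2 → 9; minimax = 6.
2 ≠ 6, so there is no saddle point; optimal play is mixed.
Let the inspector play Day with probability p. Expected payoff against Route-1: 6p + (-5)(1−p) = 11p − 5; against Route-2: 2p + 9(1−p) = −7p + 9.
Setting these equal: 11p − 5 = −7p + 9 ⇒ 18p = 14 ⇒ p = 7/9, and the value is (11)·(7/9) − 5 = 32/9.
For the smuggler: with q = P(Route-1), equating Day's and Night's payoffs gives 4q + 2 = −14q + 9 ⇒ q = 7/18.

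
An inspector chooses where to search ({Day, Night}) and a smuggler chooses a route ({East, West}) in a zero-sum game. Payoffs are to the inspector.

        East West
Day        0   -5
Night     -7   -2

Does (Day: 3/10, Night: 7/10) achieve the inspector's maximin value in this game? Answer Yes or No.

No

Against East this mix gives (3/10)·0 + (7/10)·(-7) = -49/10.
Against West this mix gives (3/10)·(-5) + (7/10)·(-2) = -29/10.
The smuggler will play East, holding the inspector to -49/10. Shifting weight toward the row that does better against East would raise this floor (the equalizing mix achieves -7/2 against both East and West), so the proposed strategy is not optimal.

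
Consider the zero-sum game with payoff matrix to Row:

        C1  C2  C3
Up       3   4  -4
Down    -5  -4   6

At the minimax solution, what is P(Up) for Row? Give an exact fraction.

Row minima: Up → -4, Down → -5; maximin = -4.
Column maxima: C1 → 3, C2 → 4, C3 → 6; minimax = 3.
-4 ≠ 3, so there is no saddle point; optimal play is mixed.
C2 is strictly dominated by C1 (it gives Row strictly more in every row), so Column never plays it.
On the remaining 2×2 (Up, Down vs C1, C3):
Let Row play Up with probability p. Expected payoff against C1: 3p + (-5)(1−p) = 8p − 5; against C3: (-4)p + 6(1−p) = −10p + 6.
Setting these equal: 8p − 5 = −10p + 6 ⇒ 18p = 11 ⇒ p = 11/18, and the value is (8)·(11/18) − 5 = -1/9.
For Column: with q = P(C1), equating Up's and Down's payoffs gives 7q − 4 = −11q + 6 ⇒ q = 5/9.

11/18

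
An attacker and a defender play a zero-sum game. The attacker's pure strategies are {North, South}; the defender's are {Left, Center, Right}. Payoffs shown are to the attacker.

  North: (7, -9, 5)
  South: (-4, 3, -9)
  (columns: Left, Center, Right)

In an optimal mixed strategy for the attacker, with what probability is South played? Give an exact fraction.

7/13

Row minima: North → -9, South → -9; maximin = -9.
Column maxima: Left → 7, Center → 3, Right → 5; minimax = 3.
-9 ≠ 3, so there is no saddle point; optimal play is mixed.
Left is strictly dominated by Right (it gives the attacker strictly more in every row), so the defender never plays it.
On the remaining 2×2 (North, South vs Center, Right):
Let the attacker play North with probability p. Expected payoff against Center: (-9)p + 3(1−p) = −12p + 3; against Right: 5p + (-9)(1−p) = 14p − 9.
Setting these equal: −12p + 3 = 14p − 9 ⇒ −26p = -12 ⇒ p = 6/13, and the value is (-12)·(6/13) + 3 = -33/13.
For the defender: with q = P(Center), equating North's and South's payoffs gives −14q + 5 = 12q − 9 ⇒ q = 7/13.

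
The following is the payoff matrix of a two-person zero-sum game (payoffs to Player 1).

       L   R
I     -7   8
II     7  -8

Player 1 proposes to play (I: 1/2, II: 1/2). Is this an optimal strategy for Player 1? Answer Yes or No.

Yes

Against L this mix gives (1/2)·(-7) + (1/2)·7 = 0.
Against R this mix gives (1/2)·8 + (1/2)·(-8) = 0.
All of Player 2's active replies (L, R) yield 0, and no column does worse for Player 1. The mix makes Player 2 indifferent and guarantees 0, so it is optimal.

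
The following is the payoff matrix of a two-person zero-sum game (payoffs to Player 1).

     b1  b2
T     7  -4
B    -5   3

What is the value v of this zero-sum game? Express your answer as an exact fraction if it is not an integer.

Row minima: T → -4, B → -5; maximin = -4.
Column maxima: b1 → 7, b2 → 3; minimax = 3.
-4 ≠ 3, so there is no saddle point; optimal play is mixed.
Let Player 1 play T with probability p. Expected payoff against b1: 7p + (-5)(1−p) = 12p − 5; against b2: (-4)p + 3(1−p) = −7p + 3.
Setting these equal: 12p − 5 = −7p + 3 ⇒ 19p = 8 ⇒ p = 8/19, and the value is (12)·(8/19) − 5 = 1/19.
For Player 2: with q = P(b1), equating T's and B's payoffs gives 11q − 4 = −8q + 3 ⇒ q = 7/19.

1/19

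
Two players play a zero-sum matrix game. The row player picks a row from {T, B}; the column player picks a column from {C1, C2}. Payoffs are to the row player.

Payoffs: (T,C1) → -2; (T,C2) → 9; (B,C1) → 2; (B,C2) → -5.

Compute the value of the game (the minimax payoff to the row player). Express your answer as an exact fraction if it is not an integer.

4/9

Row minima: T → -2, B → -5; maximin = -2.
Column maxima: C1 → 2, C2 → 9; minimax = 2.
-2 ≠ 2, so there is no saddle point; optimal play is mixed.
Let the row player play T with probability p. Expected payoff against C1: (-2)p + 2(1−p) = −4p + 2; against C2: 9p + (-5)(1−p) = 14p − 5.
Setting these equal: −4p + 2 = 14p − 5 ⇒ −18p = -7 ⇒ p = 7/18, and the value is (-4)·(7/18) + 2 = 4/9.
For the column player: with q = P(C1), equating T's and B's payoffs gives −11q + 9 = 7q − 5 ⇒ q = 7/9.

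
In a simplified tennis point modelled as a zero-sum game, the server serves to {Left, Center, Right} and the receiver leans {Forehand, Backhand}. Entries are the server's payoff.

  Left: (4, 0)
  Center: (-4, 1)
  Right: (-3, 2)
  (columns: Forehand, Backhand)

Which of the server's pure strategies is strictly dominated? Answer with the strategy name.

Center

Right gives a strictly higher payoff than Center against every column: -3 > -4, 2 > 1.
So Center is strictly dominated and the server never plays it.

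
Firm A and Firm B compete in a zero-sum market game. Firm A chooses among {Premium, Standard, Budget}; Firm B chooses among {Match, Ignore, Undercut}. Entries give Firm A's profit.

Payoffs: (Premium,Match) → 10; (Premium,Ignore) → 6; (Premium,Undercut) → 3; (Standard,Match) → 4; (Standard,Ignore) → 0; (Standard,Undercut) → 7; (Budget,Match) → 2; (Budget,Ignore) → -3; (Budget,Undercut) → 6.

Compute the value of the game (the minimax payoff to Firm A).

Row minima: Premium → 3, Standard → 0, Budget → -3; maximin = 3.
Column maxima: Match → 10, Ignore → 6, Undercut → 7; minimax = 6.
3 ≠ 6, so there is no saddle point; optimal play is mixed.
Budget is strictly dominated by Standard, so Firm A never plays it.
Match is strictly dominated by Ignore (it gives Firm A strictly more in every row), so Firm B never plays it.
On the remaining 2×2 (Premium, Standard vs Ignore, Undercut):
Let Firm A play Premium with probability p. Expected payoff against Ignore: 6p + 0(1−p) = 6p; against Undercut: 3p + 7(1−p) = −4p + 7.
Setting these equal: 6p = −4p + 7 ⇒ 10p = 7 ⇒ p = 7/10, and the value is (6)·(7/10) = 21/5.
For Firm B: with q = P(Ignore), equating Premium's and Standard's payoffs gives 3q + 3 = −7q + 7 ⇒ q = 2/5.

21/5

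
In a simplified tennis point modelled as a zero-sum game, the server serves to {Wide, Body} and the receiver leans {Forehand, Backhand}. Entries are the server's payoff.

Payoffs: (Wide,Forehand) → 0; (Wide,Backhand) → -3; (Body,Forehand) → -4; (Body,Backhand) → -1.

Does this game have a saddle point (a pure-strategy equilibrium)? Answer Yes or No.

No

Row minima: Wide → -3, Body → -4; maximin = -3.
Column maxima: Forehand → 0, Backhand → -1; minimax = -1.
-3 ≠ -1, so no pure-strategy equilibrium exists.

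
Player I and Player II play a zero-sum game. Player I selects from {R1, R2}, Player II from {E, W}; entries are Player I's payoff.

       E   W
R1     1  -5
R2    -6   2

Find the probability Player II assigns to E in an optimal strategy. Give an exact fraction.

Row minima: R1 → -5, R2 → -6; maximin = -5.
Column maxima: E → 1, W → 2; minimax = 1.
-5 ≠ 1, so there is no saddle point; optimal play is mixed.
Let Player I play R1 with probability p. Expected payoff against E: 1p + (-6)(1−p) = 7p − 6; against W: (-5)p + 2(1−p) = −7p + 2.
Setting these equal: 7p − 6 = −7p + 2 ⇒ 14p = 8 ⇒ p = 4/7, and the value is (7)·(4/7) − 6 = -2.
For Player II: with q = P(E), equating R1's and R2's payoffs gives 6q − 5 = −8q + 2 ⇒ q = 1/2.

1/2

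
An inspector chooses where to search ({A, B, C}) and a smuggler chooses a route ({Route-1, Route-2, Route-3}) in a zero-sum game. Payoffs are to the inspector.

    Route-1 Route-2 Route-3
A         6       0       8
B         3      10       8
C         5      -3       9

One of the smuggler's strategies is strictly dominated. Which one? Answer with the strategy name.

Route-3

Route-1 holds the inspector's payoff strictly below Route-3 in every row: 6 < 8, 3 < 8, 5 < 9.
So Route-3 is strictly dominated for the smuggler.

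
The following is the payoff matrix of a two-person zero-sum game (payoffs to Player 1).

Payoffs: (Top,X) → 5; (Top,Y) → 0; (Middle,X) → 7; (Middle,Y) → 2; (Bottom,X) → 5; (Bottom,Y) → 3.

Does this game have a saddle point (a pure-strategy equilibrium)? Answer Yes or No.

Row minima: Top → 0, Middle → 2, Bottom → 3; maximin = 3.
Column maxima: X → 7, Y → 3; minimax = 3.
maximin = minimax = 3, so a saddle point exists.

Yes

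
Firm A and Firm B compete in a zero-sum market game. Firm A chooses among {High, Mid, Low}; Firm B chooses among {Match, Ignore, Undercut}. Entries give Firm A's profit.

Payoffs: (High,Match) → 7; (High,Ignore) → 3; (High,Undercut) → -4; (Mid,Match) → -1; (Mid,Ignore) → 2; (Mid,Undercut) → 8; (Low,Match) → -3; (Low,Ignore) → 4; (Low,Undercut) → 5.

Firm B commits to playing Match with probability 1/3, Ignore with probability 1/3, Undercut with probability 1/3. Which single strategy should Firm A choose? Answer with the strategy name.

Mid

Expected payoff of High: (1/3)·7 + (1/3)·3 + (1/3)·(-4) = 2.
Expected payoff of Mid: (1/3)·(-1) + (1/3)·2 + (1/3)·8 = 3.
Expected payoff of Low: (1/3)·(-3) + (1/3)·4 + (1/3)·5 = 2.
The largest is 3, so Firm A's best response is Mid.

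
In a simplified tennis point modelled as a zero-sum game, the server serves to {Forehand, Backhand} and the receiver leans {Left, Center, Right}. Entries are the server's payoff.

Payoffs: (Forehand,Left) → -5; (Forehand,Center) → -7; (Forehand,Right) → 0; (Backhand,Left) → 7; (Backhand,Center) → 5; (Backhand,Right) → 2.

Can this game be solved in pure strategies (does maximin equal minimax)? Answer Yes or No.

Yes

Row minima: Forehand → -7, Backhand → 2; maximin = 2.
Column maxima: Left → 7, Center → 5, Right → 2; minimax = 2.
maximin = minimax = 2, so a saddle point exists.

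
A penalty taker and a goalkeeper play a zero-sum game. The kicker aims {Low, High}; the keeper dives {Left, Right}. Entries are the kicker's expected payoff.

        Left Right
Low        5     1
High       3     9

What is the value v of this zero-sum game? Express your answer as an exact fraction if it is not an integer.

21/5

Row minima: Low → 1, High → 3; maximin = 3.
Column maxima: Left → 5, Right → 9; minimax = 5.
3 ≠ 5, so there is no saddle point; optimal play is mixed.
Let the kicker play Low with probability p. Expected payoff against Left: 5p + 3(1−p) = 2p + 3; against Right: 1p + 9(1−p) = −8p + 9.
Setting these equal: 2p + 3 = −8p + 9 ⇒ 10p = 6 ⇒ p = 3/5, and the value is (2)·(3/5) + 3 = 21/5.
For the keeper: with q = P(Left), equating Low's and High's payoffs gives 4q + 1 = −6q + 9 ⇒ q = 4/5.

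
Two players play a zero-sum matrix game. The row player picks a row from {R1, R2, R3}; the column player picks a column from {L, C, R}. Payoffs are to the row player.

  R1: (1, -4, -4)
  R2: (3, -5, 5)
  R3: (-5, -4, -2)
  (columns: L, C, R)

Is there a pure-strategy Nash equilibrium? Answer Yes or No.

Yes

Row minima: R1 → -4, R2 → -5, R3 → -5; maximin = -4.
Column maxima: L → 3, C → -4, R → 5; minimax = -4.
maximin = minimax = -4, so a saddle point exists.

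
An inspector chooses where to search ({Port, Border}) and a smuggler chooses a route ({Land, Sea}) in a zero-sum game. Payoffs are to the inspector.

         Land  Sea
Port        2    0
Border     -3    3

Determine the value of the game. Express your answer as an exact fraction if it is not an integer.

Row minima: Port → 0, Border → -3; maximin = 0.
Column maxima: Land → 2, Sea → 3; minimax = 2.
0 ≠ 2, so there is no saddle point; optimal play is mixed.
Let the inspector play Port with probability p. Expected payoff against Land: 2p + (-3)(1−p) = 5p − 3; against Sea: 0p + 3(1−p) = −3p + 3.
Setting these equal: 5p − 3 = −3p + 3 ⇒ 8p = 6 ⇒ p = 3/4, and the value is (5)·(3/4) − 3 = 3/4.
For the smuggler: with q = P(Land), equating Port's and Border's payoffs gives 2q = −6q + 3 ⇒ q = 3/8.

3/4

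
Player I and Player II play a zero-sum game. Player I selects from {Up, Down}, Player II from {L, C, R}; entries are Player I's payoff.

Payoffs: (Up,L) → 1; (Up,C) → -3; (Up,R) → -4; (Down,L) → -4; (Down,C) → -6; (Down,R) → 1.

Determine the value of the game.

-27/8

Row minima: Up → -4, Down → -6; maximin = -4.
Column maxima: L → 1, C → -3, R → 1; minimax = -3.
-4 ≠ -3, so there is no saddle point; optimal play is mixed.
L is strictly dominated by C (it gives Player I strictly more in every row), so Player II never plays it.
On the remaining 2×2 (Up, Down vs C, R):
Let Player I play Up with probability p. Expected payoff against C: (-3)p + (-6)(1−p) = 3p − 6; against R: (-4)p + 1(1−p) = −5p + 1.
Setting these equal: 3p − 6 = −5p + 1 ⇒ 8p = 7 ⇒ p = 7/8, and the value is (3)·(7/8) − 6 = -27/8.
For Player II: with q = P(C), equating Up's and Down's payoffs gives q − 4 = −7q + 1 ⇒ q = 5/8.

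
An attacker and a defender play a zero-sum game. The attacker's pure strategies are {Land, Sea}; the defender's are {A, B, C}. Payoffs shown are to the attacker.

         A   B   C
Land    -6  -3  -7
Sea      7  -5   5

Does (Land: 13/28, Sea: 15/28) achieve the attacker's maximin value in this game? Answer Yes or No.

No

Against A this mix gives (13/28)·(-6) + (15/28)·7 = 27/28.
Against B this mix gives (13/28)·(-3) + (15/28)·(-5) = -57/14.
Against C this mix gives (13/28)·(-7) + (15/28)·5 = -4/7.
The defender will play B, holding the attacker to -57/14. Shifting weight toward the row that does better against B would raise this floor (the equalizing mix achieves -25/7 against both B and C), so the proposed strategy is not optimal.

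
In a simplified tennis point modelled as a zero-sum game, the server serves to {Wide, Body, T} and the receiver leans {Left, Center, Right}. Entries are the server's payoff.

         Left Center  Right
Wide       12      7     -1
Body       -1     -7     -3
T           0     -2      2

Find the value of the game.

Row minima: Wide → -1, Body → -7, T → -2; maximin = -1.
Column maxima: Left → 12, Center → 7, Right → 2; minimax = 2.
-1 ≠ 2, so there is no saddle point; optimal play is mixed.
Body is strictly dominated by Wide, so the server never plays it.
Left is strictly dominated by Center (it gives the server strictly more in every row), so the receiver never plays it.
On the remaining 2×2 (Wide, T vs Center, Right):
Let the server play Wide with probability p. Expected payoff against Center: 7p + (-2)(1−p) = 9p − 2; against Right: (-1)p + 2(1−p) = −3p + 2.
Setting these equal: 9p − 2 = −3p + 2 ⇒ 12p = 4 ⇒ p = 1/3, and the value is (9)·(1/3) − 2 = 1.
For the receiver: with q = P(Center), equating Wide's and T's payoffs gives 8q − 1 = −4q + 2 ⇒ q = 1/4.

1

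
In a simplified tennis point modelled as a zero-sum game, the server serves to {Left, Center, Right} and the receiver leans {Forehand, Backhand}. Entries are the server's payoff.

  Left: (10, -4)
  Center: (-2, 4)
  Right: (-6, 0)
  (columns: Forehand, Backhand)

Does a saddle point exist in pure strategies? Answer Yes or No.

No

Row minima: Left → -4, Center → -2, Right → -6; maximin = -2.
Column maxima: Forehand → 10, Backhand → 4; minimax = 4.
-2 ≠ 4, so no pure-strategy equilibrium exists.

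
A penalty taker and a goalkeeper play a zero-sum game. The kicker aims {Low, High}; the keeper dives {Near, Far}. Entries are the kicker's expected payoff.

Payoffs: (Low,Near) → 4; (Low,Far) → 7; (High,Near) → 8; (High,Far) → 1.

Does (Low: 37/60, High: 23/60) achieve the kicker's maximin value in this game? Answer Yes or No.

Against Near this mix gives (37/60)·4 + (23/60)·8 = 83/15.
Against Far this mix gives (37/60)·7 + (23/60)·1 = 47/10.
The keeper will play Far, holding the kicker to 47/10. Shifting weight toward the row that does better against Far would raise this floor (the equalizing mix achieves 26/5 against both Far and Near), so the proposed strategy is not optimal.

No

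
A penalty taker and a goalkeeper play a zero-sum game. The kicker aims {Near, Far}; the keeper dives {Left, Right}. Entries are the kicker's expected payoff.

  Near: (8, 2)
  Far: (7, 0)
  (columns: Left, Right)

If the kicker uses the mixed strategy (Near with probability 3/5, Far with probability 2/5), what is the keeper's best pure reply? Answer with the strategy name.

Right

If the keeper plays Left, the kicker's expected payoff is (3/5)·8 + (2/5)·7 = 38/5.
If the keeper plays Right, the kicker's expected payoff is (3/5)·2 + (2/5)·0 = 6/5.
The keeper minimizes the kicker's payoff; the smallest is 6/5, so the best response is Right.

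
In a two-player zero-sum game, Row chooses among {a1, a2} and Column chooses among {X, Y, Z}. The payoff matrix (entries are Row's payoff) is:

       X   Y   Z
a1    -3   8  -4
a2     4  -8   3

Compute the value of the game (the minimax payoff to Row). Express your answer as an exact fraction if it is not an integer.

Row minima: a1 → -4, a2 → -8; maximin = -4.
Column maxima: X → 4, Y → 8, Z → 3; minimax = 3.
-4 ≠ 3, so there is no saddle point; optimal play is mixed.
X is strictly dominated by Z (it gives Row strictly more in every row), so Column never plays it.
On the remaining 2×2 (a1, a2 vs Y, Z):
Let Row play a1 with probability p. Expected payoff against Y: 8p + (-8)(1−p) = 16p − 8; against Z: (-4)p + 3(1−p) = −7p + 3.
Setting these equal: 16p − 8 = −7p + 3 ⇒ 23p = 11 ⇒ p = 11/23, and the value is (16)·(11/23) − 8 = -8/23.
For Column: with q = P(Y), equating a1's and a2's payoffs gives 12q − 4 = −11q + 3 ⇒ q = 7/23.

-8/23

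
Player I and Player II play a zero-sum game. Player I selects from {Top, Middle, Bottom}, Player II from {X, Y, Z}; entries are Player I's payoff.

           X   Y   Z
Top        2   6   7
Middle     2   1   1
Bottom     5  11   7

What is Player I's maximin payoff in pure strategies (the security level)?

5

Row minima: Top → 2, Middle → 1, Bottom → 5.
The best of these is 5.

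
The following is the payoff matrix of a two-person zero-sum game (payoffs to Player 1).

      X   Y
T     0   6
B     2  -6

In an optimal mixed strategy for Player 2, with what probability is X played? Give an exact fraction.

Row minima: T → 0, B → -6; maximin = 0.
Column maxima: X → 2, Y → 6; minimax = 2.
0 ≠ 2, so there is no saddle point; optimal play is mixed.
Let Player 1 play T with probability p. Expected payoff against X: 0p + 2(1−p) = −2p + 2; against Y: 6p + (-6)(1−p) = 12p − 6.
Setting these equal: −2p + 2 = 12p − 6 ⇒ −14p = -8 ⇒ p = 4/7, and the value is (-2)·(4/7) + 2 = 6/7.
For Player 2: with q = P(X), equating T's and B's payoffs gives −6q + 6 = 8q − 6 ⇒ q = 6/7.

6/7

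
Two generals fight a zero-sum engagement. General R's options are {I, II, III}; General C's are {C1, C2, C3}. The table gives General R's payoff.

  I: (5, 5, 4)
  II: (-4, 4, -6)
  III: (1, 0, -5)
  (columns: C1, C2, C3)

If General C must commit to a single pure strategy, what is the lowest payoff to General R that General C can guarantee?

Column maxima: C1 → 5, C2 → 5, C3 → 4.
The smallest of these is 4.

4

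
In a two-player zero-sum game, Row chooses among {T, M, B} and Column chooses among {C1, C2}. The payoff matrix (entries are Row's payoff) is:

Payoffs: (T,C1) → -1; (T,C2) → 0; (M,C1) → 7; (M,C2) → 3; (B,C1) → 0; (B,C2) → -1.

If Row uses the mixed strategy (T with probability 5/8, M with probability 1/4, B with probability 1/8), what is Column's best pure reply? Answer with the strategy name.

If Column plays C1, Row's expected payoff is (5/8)·(-1) + (1/4)·7 + (1/8)·0 = 9/8.
If Column plays C2, Row's expected payoff is (5/8)·0 + (1/4)·3 + (1/8)·(-1) = 5/8.
Column minimizes Row's payoff; the smallest is 5/8, so the best response is C2.

C2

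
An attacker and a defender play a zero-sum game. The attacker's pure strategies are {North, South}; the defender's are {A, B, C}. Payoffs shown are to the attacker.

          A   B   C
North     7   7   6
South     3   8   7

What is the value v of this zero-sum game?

Row minima: North → 6, South → 3; maximin = 6.
Column maxima: A → 7, B → 8, C → 7; minimax = 7.
6 ≠ 7, so there is no saddle point; optimal play is mixed.
B is strictly dominated by C (it gives the attacker strictly more in every row), so the defender never plays it.
On the remaining 2×2 (North, South vs A, C):
Let the attacker play North with probability p. Expected payoff against A: 7p + 3(1−p) = 4p + 3; against C: 6p + 7(1−p) = −p + 7.
Setting these equal: 4p + 3 = −p + 7 ⇒ 5p = 4 ⇒ p = 4/5, and the value is (4)·(4/5) + 3 = 31/5.
For the defender: with q = P(A), equating North's and South's payoffs gives q + 6 = −4q + 7 ⇒ q = 1/5.

31/5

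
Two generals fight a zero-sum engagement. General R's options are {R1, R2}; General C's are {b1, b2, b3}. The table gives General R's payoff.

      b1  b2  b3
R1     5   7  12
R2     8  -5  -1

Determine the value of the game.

Row minima: R1 → 5, R2 → -5; maximin = 5.
Column maxima: b1 → 8, b2 → 7, b3 → 12; minimax = 7.
5 ≠ 7, so there is no saddle point; optimal play is mixed.
b3 is strictly dominated by b2 (it gives General R strictly more in every row), so General C never plays it.
On the remaining 2×2 (R1, R2 vs b1, b2):
Let General R play R1 with probability p. Expected payoff against b1: 5p + 8(1−p) = −3p + 8; against b2: 7p + (-5)(1−p) = 12p − 5.
Setting these equal: −3p + 8 = 12p − 5 ⇒ −15p = -13 ⇒ p = 13/15, and the value is (-3)·(13/15) + 8 = 27/5.
For General C: with q = P(b1), equating R1's and R2's payoffs gives −2q + 7 = 13q − 5 ⇒ q = 4/5.

27/5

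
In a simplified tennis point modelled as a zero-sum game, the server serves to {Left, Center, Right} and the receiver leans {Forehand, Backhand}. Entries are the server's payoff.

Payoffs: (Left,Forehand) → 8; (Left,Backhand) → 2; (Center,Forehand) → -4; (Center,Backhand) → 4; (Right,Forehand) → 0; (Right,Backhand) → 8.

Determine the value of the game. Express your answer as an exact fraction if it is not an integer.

Row minima: Left → 2, Center → -4, Right → 0; maximin = 2.
Column maxima: Forehand → 8, Backhand → 8; minimax = 8.
2 ≠ 8, so there is no saddle point; optimal play is mixed.
Center is strictly dominated by Right, so the server never plays it.
On the remaining 2×2 (Left, Right vs Forehand, Backhand):
Let the server play Left with probability p. Expected payoff against Forehand: 8p + 0(1−p) = 8p; against Backhand: 2p + 8(1−p) = −6p + 8.
Setting these equal: 8p = −6p + 8 ⇒ 14p = 8 ⇒ p = 4/7, and the value is (8)·(4/7) = 32/7.
For the receiver: with q = P(Forehand), equating Left's and Right's payoffs gives 6q + 2 = −8q + 8 ⇒ q = 3/7.

32/7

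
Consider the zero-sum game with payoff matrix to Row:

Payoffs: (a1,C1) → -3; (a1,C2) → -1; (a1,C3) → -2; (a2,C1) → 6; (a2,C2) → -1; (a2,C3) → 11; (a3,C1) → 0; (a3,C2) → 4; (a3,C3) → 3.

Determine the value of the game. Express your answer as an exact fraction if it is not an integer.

Row minima: a1 → -3, a2 → -1, a3 → 0; maximin = 0.
Column maxima: C1 → 6, C2 → 4, C3 → 11; minimax = 4.
0 ≠ 4, so there is no saddle point; optimal play is mixed.
a1 is strictly dominated by a3, so Row never plays it.
C3 is strictly dominated by C1 (it gives Row strictly more in every row), so Column never plays it.
On the remaining 2×2 (a2, a3 vs C1, C2):
Let Row play a2 with probability p. Expected payoff against C1: 6p + 0(1−p) = 6p; against C2: (-1)p + 4(1−p) = −5p + 4.
Setting these equal: 6p = −5p + 4 ⇒ 11p = 4 ⇒ p = 4/11, and the value is (6)·(4/11) = 24/11.
For Column: with q = P(C1), equating a2's and a3's payoffs gives 7q − 1 = −4q + 4 ⇒ q = 5/11.

24/11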